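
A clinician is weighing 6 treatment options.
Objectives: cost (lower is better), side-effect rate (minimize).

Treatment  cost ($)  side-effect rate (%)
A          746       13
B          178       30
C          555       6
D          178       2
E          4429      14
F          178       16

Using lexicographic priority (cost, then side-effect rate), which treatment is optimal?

First minimize cost: best is 178, kept {B, D, F}.
Then minimize side-effect rate: best is 2, kept {D}.

D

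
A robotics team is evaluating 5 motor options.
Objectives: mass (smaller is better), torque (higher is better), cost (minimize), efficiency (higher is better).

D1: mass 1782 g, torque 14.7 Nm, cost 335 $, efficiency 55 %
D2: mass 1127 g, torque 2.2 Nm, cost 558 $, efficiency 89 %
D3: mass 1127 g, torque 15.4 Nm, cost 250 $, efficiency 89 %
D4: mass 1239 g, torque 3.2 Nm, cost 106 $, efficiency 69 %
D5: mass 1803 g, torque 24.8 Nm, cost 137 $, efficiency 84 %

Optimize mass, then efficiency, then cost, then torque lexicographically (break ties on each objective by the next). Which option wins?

First minimize mass: best is 1127, kept {D2, D3}.
Then maximize efficiency: best is 89, kept {D2, D3}.
Then minimize cost: best is 250, kept {D3}.

D3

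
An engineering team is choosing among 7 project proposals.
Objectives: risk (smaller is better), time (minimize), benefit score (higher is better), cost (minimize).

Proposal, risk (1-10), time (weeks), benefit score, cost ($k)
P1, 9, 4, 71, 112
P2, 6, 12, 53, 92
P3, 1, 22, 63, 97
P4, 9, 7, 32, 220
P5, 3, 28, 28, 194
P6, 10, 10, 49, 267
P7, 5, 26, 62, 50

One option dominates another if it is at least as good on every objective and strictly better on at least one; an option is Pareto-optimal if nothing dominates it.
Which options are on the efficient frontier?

P1: not dominated (best time).
P2: not dominated.
P3: not dominated (best risk).
P4: dominated by P1 (risk 9≤9, time 4≤7, benefit score 71≥32, cost 112≤220).
P5: dominated by P3 (risk 1≤3, time 22≤28, benefit score 63≥28, cost 97≤194).
P6: dominated by P1 (risk 9≤10, time 4≤10, benefit score 71≥49, cost 112≤267).
P7: not dominated (best cost).

P1, P2, P3, P7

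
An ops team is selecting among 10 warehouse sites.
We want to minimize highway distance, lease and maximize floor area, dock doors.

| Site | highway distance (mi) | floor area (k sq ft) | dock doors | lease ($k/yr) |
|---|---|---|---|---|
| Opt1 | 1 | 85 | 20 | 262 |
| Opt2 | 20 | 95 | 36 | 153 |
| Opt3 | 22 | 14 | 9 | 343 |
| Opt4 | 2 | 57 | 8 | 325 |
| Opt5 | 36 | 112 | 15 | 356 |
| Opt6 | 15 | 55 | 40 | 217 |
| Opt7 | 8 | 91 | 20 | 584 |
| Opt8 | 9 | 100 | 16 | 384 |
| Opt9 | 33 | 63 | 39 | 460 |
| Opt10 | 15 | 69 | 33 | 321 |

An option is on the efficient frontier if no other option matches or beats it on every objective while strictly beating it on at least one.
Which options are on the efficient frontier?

Opt1, Opt2, Opt5, Opt6, Opt7, Opt8, Opt9, Opt10

Opt1: not dominated (best highway distance).
Opt2: not dominated (best lease).
Opt3: dominated by Opt1 (highway distance 1≤22, floor area 85≥14, dock doors 20≥9, lease 262≤343).
Opt4: dominated by Opt1 (highway distance 1≤2, floor area 85≥57, dock doors 20≥8, lease 262≤325).
Opt5: not dominated (best floor area).
Opt6: not dominated (best dock doors).
Opt7: not dominated.
Opt8: not dominated.
Opt9: not dominated.
Opt10: not dominated.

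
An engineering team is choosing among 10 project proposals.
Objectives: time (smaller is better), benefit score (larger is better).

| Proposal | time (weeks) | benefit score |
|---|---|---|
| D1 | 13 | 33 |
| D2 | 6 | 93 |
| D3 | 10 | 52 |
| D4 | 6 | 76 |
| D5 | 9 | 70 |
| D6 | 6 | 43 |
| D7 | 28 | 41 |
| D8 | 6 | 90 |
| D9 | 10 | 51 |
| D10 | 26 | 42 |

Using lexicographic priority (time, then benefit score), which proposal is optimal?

D2

First minimize time: best is 6, kept {D2, D4, D6, D8}.
Then maximize benefit score: best is 93, kept {D2}.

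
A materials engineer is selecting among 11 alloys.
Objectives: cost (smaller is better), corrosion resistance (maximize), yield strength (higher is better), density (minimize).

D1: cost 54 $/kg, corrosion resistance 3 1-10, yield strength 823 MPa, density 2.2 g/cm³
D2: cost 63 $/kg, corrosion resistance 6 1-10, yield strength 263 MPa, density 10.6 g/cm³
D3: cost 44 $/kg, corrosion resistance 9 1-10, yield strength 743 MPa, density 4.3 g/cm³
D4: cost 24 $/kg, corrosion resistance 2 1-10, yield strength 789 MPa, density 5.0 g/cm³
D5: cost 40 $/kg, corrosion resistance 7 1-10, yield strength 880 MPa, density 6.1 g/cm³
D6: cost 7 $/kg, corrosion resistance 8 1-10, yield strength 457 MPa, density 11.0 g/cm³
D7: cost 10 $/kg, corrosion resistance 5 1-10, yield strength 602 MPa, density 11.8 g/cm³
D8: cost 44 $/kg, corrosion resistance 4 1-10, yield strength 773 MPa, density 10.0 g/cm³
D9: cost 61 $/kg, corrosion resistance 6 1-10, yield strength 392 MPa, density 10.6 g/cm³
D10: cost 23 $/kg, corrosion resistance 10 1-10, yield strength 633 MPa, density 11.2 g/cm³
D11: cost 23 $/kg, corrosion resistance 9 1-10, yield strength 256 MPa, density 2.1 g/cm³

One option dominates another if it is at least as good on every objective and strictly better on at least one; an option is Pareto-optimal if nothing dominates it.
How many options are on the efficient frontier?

8

D1: not dominated.
D2: dominated by D3 (cost 44≤63, corrosion resistance 9≥6, yield strength 743≥263, density 4.3≤10.6).
D3: not dominated.
D4: not dominated.
D5: not dominated (best yield strength).
D6: not dominated (best cost).
D7: not dominated.
D8: dominated by D5 (cost 40≤44, corrosion resistance 7≥4, yield strength 880≥773, density 6.1≤10.0).
D9: dominated by D3 (cost 44≤61, corrosion resistance 9≥6, yield strength 743≥392, density 4.3≤10.6).
D10: not dominated (best corrosion resistance).
D11: not dominated (best density).
Pareto-optimal: D1, D3, D4, D5, D6, D7, D10, D11 → 8.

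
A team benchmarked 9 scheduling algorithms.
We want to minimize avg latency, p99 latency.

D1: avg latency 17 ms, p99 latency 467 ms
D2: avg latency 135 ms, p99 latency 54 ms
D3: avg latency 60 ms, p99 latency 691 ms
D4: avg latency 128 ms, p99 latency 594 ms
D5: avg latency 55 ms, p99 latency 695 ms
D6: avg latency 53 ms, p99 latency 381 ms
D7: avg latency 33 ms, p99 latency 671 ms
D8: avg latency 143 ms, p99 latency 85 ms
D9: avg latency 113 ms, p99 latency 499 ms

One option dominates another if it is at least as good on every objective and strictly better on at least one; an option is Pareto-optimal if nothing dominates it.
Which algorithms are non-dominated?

D1, D2, D6

D1: not dominated (best avg latency).
D2: not dominated (best p99 latency).
D3: dominated by D1 (avg latency 17≤60, p99 latency 467≤691).
D4: dominated by D1 (avg latency 17≤128, p99 latency 467≤594).
D5: dominated by D1 (avg latency 17≤55, p99 latency 467≤695).
D6: not dominated.
D7: dominated by D1 (avg latency 17≤33, p99 latency 467≤671).
D8: dominated by D2 (avg latency 135≤143, p99 latency 54≤85).
D9: dominated by D1 (avg latency 17≤113, p99 latency 467≤499).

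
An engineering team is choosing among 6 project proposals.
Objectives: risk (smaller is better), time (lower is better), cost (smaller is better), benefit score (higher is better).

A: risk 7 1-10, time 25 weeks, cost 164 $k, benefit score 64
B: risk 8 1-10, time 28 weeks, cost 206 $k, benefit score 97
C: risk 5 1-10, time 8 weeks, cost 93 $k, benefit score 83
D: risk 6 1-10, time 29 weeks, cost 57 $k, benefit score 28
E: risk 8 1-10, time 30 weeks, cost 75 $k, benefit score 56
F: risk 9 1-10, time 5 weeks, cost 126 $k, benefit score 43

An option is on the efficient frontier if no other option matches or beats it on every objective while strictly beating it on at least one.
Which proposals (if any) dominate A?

C: risk 5≤7, time 8≤25, cost 93≤164, benefit score 83≥64 — dominates A.
Others (B, D, E, F) are each worse than A on at least one objective.

C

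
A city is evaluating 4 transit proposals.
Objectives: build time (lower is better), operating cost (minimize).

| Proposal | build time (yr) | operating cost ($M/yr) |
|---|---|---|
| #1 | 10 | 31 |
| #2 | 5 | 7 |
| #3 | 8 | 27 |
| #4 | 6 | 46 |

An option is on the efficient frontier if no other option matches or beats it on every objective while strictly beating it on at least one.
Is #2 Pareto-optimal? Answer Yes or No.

#1: worse on build time (10 vs 5).
#3: worse on build time (8 vs 5).
#4: worse on build time (6 vs 5).
No option is at least as good as #2 on every objective and strictly better on one.

Yes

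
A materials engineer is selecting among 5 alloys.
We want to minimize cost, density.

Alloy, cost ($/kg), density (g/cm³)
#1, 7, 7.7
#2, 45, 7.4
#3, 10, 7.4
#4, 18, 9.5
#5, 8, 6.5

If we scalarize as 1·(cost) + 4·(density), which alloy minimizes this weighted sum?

#1: 1·7 + 4·7.7 = 37.8
#2: 1·45 + 4·7.4 = 74.6
#3: 1·10 + 4·7.4 = 39.6
#4: 1·18 + 4·9.5 = 56.0
#5: 1·8 + 4·6.5 = 34.0
Lowest: #5 at 34.0.

#5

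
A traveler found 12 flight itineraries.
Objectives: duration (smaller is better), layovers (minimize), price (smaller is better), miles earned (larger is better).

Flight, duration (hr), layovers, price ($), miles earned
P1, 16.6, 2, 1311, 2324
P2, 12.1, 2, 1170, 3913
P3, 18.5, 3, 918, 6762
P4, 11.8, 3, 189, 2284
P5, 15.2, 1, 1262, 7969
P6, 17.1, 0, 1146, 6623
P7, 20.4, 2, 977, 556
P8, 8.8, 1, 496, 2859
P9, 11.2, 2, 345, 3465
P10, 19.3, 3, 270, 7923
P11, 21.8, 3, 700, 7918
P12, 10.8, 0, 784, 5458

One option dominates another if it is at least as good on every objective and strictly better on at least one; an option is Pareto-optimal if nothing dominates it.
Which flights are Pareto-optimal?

P3, P4, P5, P6, P8, P9, P10, P12

P1: dominated by P2 (duration 12.1≤16.6, layovers 2≤2, price 1170≤1311, miles earned 3913≥2324).
P2: dominated by P12 (duration 10.8≤12.1, layovers 0≤2, price 784≤1170, miles earned 5458≥3913).
P3: not dominated.
P4: not dominated (best price).
P5: not dominated (best miles earned).
P6: not dominated.
P7: dominated by P8 (duration 8.8≤20.4, layovers 1≤2, price 496≤977, miles earned 2859≥556).
P8: not dominated (best duration).
P9: not dominated.
P10: not dominated.
P11: dominated by P10 (duration 19.3≤21.8, layovers 3≤3, price 270≤700, miles earned 7923≥7918).
P12: not dominated.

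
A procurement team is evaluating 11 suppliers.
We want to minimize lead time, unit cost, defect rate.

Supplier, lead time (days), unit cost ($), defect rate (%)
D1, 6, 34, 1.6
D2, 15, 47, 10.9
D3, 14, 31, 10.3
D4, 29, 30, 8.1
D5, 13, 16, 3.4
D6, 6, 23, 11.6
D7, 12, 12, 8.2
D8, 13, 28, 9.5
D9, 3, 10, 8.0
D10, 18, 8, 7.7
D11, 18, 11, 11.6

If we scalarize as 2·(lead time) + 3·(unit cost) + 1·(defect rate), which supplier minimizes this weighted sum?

D9

D1: 2·6 + 3·34 + 1·1.6 = 115.6
D2: 2·15 + 3·47 + 1·10.9 = 181.9
D3: 2·14 + 3·31 + 1·10.3 = 131.3
D4: 2·29 + 3·30 + 1·8.1 = 156.1
D5: 2·13 + 3·16 + 1·3.4 = 77.4
D6: 2·6 + 3·23 + 1·11.6 = 92.6
D7: 2·12 + 3·12 + 1·8.2 = 68.2
D8: 2·13 + 3·28 + 1·9.5 = 119.5
D9: 2·3 + 3·10 + 1·8.0 = 44.0
D10: 2·18 + 3·8 + 1·7.7 = 67.7
D11: 2·18 + 3·11 + 1·11.6 = 80.6
Lowest: D9 at 44.0.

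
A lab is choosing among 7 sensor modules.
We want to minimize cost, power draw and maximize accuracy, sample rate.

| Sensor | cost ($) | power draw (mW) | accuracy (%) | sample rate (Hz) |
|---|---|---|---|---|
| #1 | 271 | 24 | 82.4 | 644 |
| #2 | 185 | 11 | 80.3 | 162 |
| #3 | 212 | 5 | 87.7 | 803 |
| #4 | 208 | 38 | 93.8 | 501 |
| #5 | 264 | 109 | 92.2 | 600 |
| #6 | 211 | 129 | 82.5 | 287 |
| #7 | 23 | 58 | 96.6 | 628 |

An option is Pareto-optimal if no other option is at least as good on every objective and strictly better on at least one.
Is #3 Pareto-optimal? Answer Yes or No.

#1: worse on cost (271 vs 212).
#2: worse on power draw (11 vs 5).
#4: worse on power draw (38 vs 5).
#5: worse on cost (264 vs 212).
#6: worse on power draw (129 vs 5).
#7: worse on power draw (58 vs 5).
No option is at least as good as #3 on every objective and strictly better on one.

Yes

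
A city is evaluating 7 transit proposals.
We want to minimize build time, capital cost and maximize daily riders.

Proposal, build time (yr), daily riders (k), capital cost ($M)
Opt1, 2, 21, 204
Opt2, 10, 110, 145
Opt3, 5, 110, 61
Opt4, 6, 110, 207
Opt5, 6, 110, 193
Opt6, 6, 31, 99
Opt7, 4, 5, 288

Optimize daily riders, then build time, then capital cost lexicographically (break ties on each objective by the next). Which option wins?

First maximize daily riders: best is 110, kept {Opt2, Opt3, Opt4, Opt5}.
Then minimize build time: best is 5, kept {Opt3}.

Opt3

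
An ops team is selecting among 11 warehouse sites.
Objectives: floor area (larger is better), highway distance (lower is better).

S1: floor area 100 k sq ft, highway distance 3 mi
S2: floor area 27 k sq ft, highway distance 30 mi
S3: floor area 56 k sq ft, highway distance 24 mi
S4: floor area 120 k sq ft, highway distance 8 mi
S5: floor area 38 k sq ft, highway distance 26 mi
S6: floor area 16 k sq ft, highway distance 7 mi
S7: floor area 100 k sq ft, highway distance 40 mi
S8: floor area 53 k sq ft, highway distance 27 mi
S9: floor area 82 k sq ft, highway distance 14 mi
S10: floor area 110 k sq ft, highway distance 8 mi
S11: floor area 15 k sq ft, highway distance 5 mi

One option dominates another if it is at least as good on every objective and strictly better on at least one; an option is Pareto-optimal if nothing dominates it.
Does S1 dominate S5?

Yes

S1 vs S5: floor area 100≥38, highway distance 3≤26 — S1 is at least as good on every objective with at least one strict improvement.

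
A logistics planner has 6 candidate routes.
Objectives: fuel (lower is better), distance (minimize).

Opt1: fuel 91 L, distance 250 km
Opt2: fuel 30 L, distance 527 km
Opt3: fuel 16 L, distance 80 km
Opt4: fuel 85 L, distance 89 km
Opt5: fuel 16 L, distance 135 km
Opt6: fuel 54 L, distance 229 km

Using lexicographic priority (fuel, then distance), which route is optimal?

Opt3

First minimize fuel: best is 16, kept {Opt3, Opt5}.
Then minimize distance: best is 80, kept {Opt3}.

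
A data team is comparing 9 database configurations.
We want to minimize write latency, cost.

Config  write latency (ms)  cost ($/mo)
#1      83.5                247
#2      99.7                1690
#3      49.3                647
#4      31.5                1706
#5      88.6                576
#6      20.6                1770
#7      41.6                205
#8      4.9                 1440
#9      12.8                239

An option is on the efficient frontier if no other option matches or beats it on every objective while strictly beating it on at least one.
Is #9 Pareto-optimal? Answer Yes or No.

Yes

#1: worse on write latency (83.5 vs 12.8).
#2: worse on write latency (99.7 vs 12.8).
#3: worse on write latency (49.3 vs 12.8).
#4: worse on write latency (31.5 vs 12.8).
#5: worse on write latency (88.6 vs 12.8).
#6: worse on write latency (20.6 vs 12.8).
#7: worse on write latency (41.6 vs 12.8).
#8: worse on cost (1440 vs 239).
No option is at least as good as #9 on every objective and strictly better on one.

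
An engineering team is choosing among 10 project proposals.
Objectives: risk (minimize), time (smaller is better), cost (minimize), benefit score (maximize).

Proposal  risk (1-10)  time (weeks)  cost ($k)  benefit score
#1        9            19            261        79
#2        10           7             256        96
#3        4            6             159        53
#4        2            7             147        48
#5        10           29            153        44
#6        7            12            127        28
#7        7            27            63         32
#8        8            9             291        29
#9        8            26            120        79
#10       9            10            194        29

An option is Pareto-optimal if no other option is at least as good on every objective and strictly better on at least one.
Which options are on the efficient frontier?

#1: not dominated.
#2: not dominated (best benefit score).
#3: not dominated (best time).
#4: not dominated (best risk).
#5: dominated by #4 (risk 2≤10, time 7≤29, cost 147≤153, benefit score 48≥44).
#6: not dominated.
#7: not dominated (best cost).
#8: dominated by #3 (risk 4≤8, time 6≤9, cost 159≤291, benefit score 53≥29).
#9: not dominated.
#10: dominated by #3 (risk 4≤9, time 6≤10, cost 159≤194, benefit score 53≥29).

#1, #2, #3, #4, #6, #7, #9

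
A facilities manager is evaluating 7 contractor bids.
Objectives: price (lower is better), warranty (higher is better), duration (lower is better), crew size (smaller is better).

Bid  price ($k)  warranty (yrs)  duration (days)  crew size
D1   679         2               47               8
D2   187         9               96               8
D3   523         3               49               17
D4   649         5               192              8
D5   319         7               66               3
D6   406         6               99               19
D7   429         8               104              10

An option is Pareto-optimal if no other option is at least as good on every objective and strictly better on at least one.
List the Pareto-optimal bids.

D1: not dominated (best duration).
D2: not dominated (best price).
D3: not dominated.
D4: dominated by D2 (price 187≤649, warranty 9≥5, duration 96≤192, crew size 8≤8).
D5: not dominated (best crew size).
D6: dominated by D2 (price 187≤406, warranty 9≥6, duration 96≤99, crew size 8≤19).
D7: dominated by D2 (price 187≤429, warranty 9≥8, duration 96≤104, crew size 8≤10).

D1, D2, D3, D5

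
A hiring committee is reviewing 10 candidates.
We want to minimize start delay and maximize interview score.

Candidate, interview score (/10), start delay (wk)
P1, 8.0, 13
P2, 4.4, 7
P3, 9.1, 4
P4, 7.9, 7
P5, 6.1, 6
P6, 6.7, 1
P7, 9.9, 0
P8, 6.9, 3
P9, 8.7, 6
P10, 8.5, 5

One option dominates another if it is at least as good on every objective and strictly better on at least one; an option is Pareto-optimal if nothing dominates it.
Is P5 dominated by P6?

P6 vs P5: interview score 6.7≥6.1, start delay 1≤6 — P6 is at least as good on every objective with at least one strict improvement.

Yes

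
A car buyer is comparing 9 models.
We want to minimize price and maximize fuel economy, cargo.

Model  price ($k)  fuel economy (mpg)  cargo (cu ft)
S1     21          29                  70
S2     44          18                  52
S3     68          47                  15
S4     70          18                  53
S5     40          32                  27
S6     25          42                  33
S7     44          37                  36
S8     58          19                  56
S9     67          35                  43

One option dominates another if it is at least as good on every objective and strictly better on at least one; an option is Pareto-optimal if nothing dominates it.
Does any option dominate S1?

No

S2: worse on price (44 vs 21).
S3: worse on price (68 vs 21).
S4: worse on price (70 vs 21).
S5: worse on price (40 vs 21).
S6: worse on price (25 vs 21).
S7: worse on price (44 vs 21).
S8: worse on price (58 vs 21).
S9: worse on price (67 vs 21).
No option is at least as good as S1 on every objective and strictly better on one.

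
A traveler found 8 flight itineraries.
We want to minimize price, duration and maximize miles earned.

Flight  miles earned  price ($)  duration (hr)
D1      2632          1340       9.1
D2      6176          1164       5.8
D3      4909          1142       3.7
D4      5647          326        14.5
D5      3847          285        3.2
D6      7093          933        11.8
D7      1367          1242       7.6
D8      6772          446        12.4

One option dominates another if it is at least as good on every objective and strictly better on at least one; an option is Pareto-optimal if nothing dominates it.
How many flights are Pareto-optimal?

6

D1: dominated by D2 (miles earned 6176≥2632, price 1164≤1340, duration 5.8≤9.1).
D2: not dominated.
D3: not dominated.
D4: not dominated.
D5: not dominated (best price).
D6: not dominated (best miles earned).
D7: dominated by D2 (miles earned 6176≥1367, price 1164≤1242, duration 5.8≤7.6).
D8: not dominated.
Pareto-optimal: D2, D3, D4, D5, D6, D8 → 6.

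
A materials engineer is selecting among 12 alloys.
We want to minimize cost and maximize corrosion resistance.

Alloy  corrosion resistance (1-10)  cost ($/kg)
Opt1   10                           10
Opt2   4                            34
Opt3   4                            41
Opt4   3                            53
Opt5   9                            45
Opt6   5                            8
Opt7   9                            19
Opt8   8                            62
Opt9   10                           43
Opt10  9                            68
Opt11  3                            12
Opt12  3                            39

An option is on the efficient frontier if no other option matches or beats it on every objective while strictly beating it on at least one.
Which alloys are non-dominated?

Opt1, Opt6

Opt1: not dominated.
Opt2: dominated by Opt1 (corrosion resistance 10≥4, cost 10≤34).
Opt3: dominated by Opt1 (corrosion resistance 10≥4, cost 10≤41).
Opt4: dominated by Opt1 (corrosion resistance 10≥3, cost 10≤53).
Opt5: dominated by Opt1 (corrosion resistance 10≥9, cost 10≤45).
Opt6: not dominated (best cost).
Opt7: dominated by Opt1 (corrosion resistance 10≥9, cost 10≤19).
Opt8: dominated by Opt1 (corrosion resistance 10≥8, cost 10≤62).
Opt9: dominated by Opt1 (corrosion resistance 10≥10, cost 10≤43).
Opt10: dominated by Opt1 (corrosion resistance 10≥9, cost 10≤68).
Opt11: dominated by Opt1 (corrosion resistance 10≥3, cost 10≤12).
Opt12: dominated by Opt1 (corrosion resistance 10≥3, cost 10≤39).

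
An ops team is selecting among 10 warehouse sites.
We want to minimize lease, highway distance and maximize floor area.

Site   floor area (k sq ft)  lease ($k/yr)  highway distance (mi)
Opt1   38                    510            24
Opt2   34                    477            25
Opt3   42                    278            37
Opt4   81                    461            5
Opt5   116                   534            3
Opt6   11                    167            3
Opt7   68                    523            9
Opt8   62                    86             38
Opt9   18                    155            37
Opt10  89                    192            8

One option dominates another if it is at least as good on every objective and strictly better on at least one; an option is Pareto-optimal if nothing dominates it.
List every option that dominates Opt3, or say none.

Opt10: floor area 89≥42, lease 192≤278, highway distance 8≤37 — dominates Opt3.
Others (Opt1, Opt2, Opt4, Opt5, Opt6, Opt7, Opt8, Opt9) are each worse than Opt3 on at least one objective.

Opt10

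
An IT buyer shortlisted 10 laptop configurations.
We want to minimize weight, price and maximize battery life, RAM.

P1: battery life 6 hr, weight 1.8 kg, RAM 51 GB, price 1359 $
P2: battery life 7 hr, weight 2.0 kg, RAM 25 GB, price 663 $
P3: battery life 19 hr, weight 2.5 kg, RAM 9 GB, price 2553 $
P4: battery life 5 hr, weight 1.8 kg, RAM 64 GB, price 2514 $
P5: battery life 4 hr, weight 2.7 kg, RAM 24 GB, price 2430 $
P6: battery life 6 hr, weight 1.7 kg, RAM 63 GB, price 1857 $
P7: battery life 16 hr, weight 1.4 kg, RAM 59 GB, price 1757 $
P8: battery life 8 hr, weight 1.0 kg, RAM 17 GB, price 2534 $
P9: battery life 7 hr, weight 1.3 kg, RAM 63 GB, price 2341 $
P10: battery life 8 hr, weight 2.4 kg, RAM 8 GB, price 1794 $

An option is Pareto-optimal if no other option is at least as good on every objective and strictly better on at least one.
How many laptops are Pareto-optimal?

8

P1: not dominated.
P2: not dominated (best price).
P3: not dominated (best battery life).
P4: not dominated (best RAM).
P5: dominated by P1 (battery life 6≥4, weight 1.8≤2.7, RAM 51≥24, price 1359≤2430).
P6: not dominated.
P7: not dominated.
P8: not dominated (best weight).
P9: not dominated.
P10: dominated by P7 (battery life 16≥8, weight 1.4≤2.4, RAM 59≥8, price 1757≤1794).
Pareto-optimal: P1, P2, P3, P4, P6, P7, P8, P9 → 8.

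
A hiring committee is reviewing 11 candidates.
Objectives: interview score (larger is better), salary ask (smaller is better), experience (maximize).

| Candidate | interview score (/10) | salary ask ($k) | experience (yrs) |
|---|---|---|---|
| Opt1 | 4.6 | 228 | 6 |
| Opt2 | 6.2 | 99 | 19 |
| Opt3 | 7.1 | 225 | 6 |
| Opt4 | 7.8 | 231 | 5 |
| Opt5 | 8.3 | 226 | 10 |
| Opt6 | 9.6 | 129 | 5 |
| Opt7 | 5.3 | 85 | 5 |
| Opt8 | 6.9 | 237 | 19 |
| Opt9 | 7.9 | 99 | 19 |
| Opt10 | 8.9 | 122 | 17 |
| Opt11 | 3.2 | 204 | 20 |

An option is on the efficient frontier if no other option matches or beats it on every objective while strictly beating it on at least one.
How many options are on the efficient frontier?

5

Opt1: dominated by Opt2 (interview score 6.2≥4.6, salary ask 99≤228, experience 19≥6).
Opt2: dominated by Opt9 (interview score 7.9≥6.2, salary ask 99≤99, experience 19≥19).
Opt3: dominated by Opt9 (interview score 7.9≥7.1, salary ask 99≤225, experience 19≥6).
Opt4: dominated by Opt5 (interview score 8.3≥7.8, salary ask 226≤231, experience 10≥5).
Opt5: dominated by Opt10 (interview score 8.9≥8.3, salary ask 122≤226, experience 17≥10).
Opt6: not dominated (best interview score).
Opt7: not dominated (best salary ask).
Opt8: dominated by Opt9 (interview score 7.9≥6.9, salary ask 99≤237, experience 19≥19).
Opt9: not dominated.
Opt10: not dominated.
Opt11: not dominated (best experience).
Pareto-optimal: Opt6, Opt7, Opt9, Opt10, Opt11 → 5.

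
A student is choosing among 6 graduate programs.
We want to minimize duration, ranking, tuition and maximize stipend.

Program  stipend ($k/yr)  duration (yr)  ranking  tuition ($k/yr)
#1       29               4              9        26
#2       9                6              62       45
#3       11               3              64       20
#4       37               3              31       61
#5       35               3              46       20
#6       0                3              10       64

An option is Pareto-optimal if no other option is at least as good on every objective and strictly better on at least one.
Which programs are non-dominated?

#1, #4, #5, #6

#1: not dominated (best ranking).
#2: dominated by #1 (stipend 29≥9, duration 4≤6, ranking 9≤62, tuition 26≤45).
#3: dominated by #5 (stipend 35≥11, duration 3≤3, ranking 46≤64, tuition 20≤20).
#4: not dominated (best stipend).
#5: not dominated.
#6: not dominated.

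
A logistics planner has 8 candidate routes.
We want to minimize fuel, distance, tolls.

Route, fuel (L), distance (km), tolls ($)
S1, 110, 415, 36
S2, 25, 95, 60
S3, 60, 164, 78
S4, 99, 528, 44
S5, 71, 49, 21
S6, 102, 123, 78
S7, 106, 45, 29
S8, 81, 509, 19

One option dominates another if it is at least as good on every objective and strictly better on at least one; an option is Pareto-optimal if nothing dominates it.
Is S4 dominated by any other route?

Yes

S5 vs S4: fuel 71≤99, distance 49≤528, tolls 21≤44 — S5 is at least as good on every objective and strictly better on at least one, so S5 dominates S4.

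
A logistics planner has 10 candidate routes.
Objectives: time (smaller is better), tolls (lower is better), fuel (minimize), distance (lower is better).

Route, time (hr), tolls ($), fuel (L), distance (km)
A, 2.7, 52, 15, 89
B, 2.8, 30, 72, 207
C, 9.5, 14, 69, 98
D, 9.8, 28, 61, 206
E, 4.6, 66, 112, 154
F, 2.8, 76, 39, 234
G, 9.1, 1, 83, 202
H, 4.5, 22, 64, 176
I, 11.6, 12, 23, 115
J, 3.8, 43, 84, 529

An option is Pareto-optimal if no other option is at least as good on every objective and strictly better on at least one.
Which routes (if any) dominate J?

B: time 2.8≤3.8, tolls 30≤43, fuel 72≤84, distance 207≤529 — dominates J.
Others (A, C, D, E, F, G, H, I) are each worse than J on at least one objective.

B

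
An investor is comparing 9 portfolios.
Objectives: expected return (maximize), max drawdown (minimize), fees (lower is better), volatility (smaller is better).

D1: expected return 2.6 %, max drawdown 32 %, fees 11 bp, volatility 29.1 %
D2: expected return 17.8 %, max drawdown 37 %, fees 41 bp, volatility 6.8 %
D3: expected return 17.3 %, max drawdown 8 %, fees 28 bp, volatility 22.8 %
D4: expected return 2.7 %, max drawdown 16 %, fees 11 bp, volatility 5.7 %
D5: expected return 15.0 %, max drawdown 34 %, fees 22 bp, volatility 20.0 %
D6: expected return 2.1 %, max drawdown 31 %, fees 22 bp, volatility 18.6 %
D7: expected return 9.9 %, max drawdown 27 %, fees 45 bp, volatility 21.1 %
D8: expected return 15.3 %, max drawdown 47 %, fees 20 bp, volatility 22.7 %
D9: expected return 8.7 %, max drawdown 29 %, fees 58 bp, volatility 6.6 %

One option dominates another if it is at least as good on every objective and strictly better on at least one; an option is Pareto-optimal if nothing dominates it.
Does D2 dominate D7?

D2 vs D7: D2 is worse on max drawdown (37 vs 27), so it does not dominate D7.

No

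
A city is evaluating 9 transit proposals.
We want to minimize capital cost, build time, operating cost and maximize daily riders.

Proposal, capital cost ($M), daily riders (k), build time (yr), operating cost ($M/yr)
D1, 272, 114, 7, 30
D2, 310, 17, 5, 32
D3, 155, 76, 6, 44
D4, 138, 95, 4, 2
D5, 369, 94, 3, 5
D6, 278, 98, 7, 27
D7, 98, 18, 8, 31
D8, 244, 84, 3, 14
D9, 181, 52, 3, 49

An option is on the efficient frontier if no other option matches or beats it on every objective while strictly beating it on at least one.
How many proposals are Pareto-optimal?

D1: not dominated (best daily riders).
D2: dominated by D4 (capital cost 138≤310, daily riders 95≥17, build time 4≤5, operating cost 2≤32).
D3: dominated by D4 (capital cost 138≤155, daily riders 95≥76, build time 4≤6, operating cost 2≤44).
D4: not dominated (best operating cost).
D5: not dominated.
D6: not dominated.
D7: not dominated (best capital cost).
D8: not dominated.
D9: not dominated.
Pareto-optimal: D1, D4, D5, D6, D7, D8, D9 → 7.

7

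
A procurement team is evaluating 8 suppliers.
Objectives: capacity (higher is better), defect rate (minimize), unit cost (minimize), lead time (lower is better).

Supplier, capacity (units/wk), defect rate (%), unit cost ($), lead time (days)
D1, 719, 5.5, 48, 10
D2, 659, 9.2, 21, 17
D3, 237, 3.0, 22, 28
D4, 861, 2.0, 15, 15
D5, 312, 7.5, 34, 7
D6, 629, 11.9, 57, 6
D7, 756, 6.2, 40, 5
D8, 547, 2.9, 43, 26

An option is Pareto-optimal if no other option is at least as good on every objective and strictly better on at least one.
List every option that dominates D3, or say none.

D4: capacity 861≥237, defect rate 2.0≤3.0, unit cost 15≤22, lead time 15≤28 — dominates D3.
Others (D1, D2, D5, D6, D7, D8) are each worse than D3 on at least one objective.

D4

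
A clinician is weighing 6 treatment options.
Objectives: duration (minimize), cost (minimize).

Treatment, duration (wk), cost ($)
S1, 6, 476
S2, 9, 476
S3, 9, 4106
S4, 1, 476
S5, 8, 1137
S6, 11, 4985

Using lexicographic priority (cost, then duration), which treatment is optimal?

S4

First minimize cost: best is 476, kept {S1, S2, S4}.
Then minimize duration: best is 1, kept {S4}.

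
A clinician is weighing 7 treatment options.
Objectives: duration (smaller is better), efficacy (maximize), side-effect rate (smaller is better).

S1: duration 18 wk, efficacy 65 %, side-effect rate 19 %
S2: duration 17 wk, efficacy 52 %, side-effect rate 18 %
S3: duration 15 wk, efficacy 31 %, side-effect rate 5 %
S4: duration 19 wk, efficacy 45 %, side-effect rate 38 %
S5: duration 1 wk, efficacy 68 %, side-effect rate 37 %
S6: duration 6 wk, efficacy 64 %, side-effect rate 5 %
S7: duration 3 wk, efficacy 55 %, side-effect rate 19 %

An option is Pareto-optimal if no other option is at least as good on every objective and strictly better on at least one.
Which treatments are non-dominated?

S1: not dominated.
S2: dominated by S6 (duration 6≤17, efficacy 64≥52, side-effect rate 5≤18).
S3: dominated by S6 (duration 6≤15, efficacy 64≥31, side-effect rate 5≤5).
S4: dominated by S1 (duration 18≤19, efficacy 65≥45, side-effect rate 19≤38).
S5: not dominated (best duration).
S6: not dominated.
S7: not dominated.

S1, S5, S6, S7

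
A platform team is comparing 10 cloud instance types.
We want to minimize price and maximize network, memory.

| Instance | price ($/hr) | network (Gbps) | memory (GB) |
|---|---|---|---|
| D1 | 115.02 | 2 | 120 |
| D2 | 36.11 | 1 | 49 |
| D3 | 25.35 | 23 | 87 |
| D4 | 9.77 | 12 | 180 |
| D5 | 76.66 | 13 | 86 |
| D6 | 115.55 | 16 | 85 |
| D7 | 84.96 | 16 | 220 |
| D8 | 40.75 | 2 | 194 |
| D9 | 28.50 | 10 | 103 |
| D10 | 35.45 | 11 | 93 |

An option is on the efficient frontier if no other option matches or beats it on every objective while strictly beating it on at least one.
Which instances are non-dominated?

D3, D4, D7, D8

D1: dominated by D4 (price 9.77≤115.02, network 12≥2, memory 180≥120).
D2: dominated by D3 (price 25.35≤36.11, network 23≥1, memory 87≥49).
D3: not dominated (best network).
D4: not dominated (best price).
D5: dominated by D3 (price 25.35≤76.66, network 23≥13, memory 87≥86).
D6: dominated by D3 (price 25.35≤115.55, network 23≥16, memory 87≥85).
D7: not dominated (best memory).
D8: not dominated.
D9: dominated by D4 (price 9.77≤28.50, network 12≥10, memory 180≥103).
D10: dominated by D4 (price 9.77≤35.45, network 12≥11, memory 180≥93).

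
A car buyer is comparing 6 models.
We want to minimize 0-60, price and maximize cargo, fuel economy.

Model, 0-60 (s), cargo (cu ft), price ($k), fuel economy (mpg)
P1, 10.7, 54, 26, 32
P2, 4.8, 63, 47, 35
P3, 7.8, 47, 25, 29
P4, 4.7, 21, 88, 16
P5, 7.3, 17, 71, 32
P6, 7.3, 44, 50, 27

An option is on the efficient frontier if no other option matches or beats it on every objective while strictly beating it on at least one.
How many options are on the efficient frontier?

P1: not dominated.
P2: not dominated (best cargo).
P3: not dominated (best price).
P4: not dominated (best 0-60).
P5: dominated by P2 (0-60 4.8≤7.3, cargo 63≥17, price 47≤71, fuel economy 35≥32).
P6: dominated by P2 (0-60 4.8≤7.3, cargo 63≥44, price 47≤50, fuel economy 35≥27).
Pareto-optimal: P1, P2, P3, P4 → 4.

4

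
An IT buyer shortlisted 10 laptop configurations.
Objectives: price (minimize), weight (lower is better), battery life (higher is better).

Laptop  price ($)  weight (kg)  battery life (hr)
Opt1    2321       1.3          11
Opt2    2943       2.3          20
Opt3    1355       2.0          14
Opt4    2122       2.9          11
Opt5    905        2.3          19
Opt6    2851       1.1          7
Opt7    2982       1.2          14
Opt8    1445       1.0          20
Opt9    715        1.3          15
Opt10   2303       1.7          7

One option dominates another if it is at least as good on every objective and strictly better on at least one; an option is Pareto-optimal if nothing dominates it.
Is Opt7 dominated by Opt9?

No

Opt9 vs Opt7: Opt9 is worse on weight (1.3 vs 1.2), so it does not dominate Opt7.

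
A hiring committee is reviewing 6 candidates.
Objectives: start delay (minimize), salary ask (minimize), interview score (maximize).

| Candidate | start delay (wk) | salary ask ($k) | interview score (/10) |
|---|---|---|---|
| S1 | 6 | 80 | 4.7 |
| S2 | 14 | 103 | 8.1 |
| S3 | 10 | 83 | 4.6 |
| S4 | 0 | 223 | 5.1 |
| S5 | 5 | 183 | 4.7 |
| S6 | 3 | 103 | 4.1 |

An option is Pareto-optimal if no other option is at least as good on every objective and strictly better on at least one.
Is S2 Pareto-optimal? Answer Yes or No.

S1: worse on interview score (4.7 vs 8.1).
S3: worse on interview score (4.6 vs 8.1).
S4: worse on salary ask (223 vs 103).
S5: worse on salary ask (183 vs 103).
S6: worse on interview score (4.1 vs 8.1).
No option is at least as good as S2 on every objective and strictly better on one.

Yes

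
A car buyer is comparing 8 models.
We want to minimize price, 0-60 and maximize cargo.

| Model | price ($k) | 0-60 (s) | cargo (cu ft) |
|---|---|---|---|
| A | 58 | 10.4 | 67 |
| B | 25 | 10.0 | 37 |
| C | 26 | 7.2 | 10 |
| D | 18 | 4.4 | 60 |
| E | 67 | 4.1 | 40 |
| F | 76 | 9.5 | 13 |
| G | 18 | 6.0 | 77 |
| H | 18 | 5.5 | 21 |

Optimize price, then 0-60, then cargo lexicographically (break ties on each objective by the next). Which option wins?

D

First minimize price: best is 18, kept {D, G, H}.
Then minimize 0-60: best is 4.4, kept {D}.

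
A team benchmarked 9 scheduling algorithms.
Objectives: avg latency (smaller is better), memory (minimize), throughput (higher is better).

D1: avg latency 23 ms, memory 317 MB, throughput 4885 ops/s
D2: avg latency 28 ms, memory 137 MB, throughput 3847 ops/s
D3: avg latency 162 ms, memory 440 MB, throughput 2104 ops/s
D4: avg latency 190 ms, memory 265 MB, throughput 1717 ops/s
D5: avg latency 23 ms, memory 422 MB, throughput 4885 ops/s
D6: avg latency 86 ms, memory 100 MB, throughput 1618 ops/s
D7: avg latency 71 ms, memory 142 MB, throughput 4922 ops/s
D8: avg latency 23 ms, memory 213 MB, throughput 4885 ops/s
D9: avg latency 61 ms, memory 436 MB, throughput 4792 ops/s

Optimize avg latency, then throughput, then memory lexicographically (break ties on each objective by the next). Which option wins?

First minimize avg latency: best is 23, kept {D1, D5, D8}.
Then maximize throughput: best is 4885, kept {D1, D5, D8}.
Then minimize memory: best is 213, kept {D8}.

D8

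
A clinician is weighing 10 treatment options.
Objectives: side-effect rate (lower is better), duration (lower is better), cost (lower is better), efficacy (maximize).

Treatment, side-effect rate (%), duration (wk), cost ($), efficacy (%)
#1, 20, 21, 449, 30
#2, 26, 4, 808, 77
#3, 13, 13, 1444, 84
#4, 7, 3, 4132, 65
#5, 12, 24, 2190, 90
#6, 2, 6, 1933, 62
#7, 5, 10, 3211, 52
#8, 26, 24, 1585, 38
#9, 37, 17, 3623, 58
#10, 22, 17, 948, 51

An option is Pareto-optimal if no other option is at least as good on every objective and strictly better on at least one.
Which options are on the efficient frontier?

#1, #2, #3, #4, #5, #6, #10

#1: not dominated (best cost).
#2: not dominated.
#3: not dominated.
#4: not dominated (best duration).
#5: not dominated (best efficacy).
#6: not dominated (best side-effect rate).
#7: dominated by #6 (side-effect rate 2≤5, duration 6≤10, cost 1933≤3211, efficacy 62≥52).
#8: dominated by #2 (side-effect rate 26≤26, duration 4≤24, cost 808≤1585, efficacy 77≥38).
#9: dominated by #2 (side-effect rate 26≤37, duration 4≤17, cost 808≤3623, efficacy 77≥58).
#10: not dominated.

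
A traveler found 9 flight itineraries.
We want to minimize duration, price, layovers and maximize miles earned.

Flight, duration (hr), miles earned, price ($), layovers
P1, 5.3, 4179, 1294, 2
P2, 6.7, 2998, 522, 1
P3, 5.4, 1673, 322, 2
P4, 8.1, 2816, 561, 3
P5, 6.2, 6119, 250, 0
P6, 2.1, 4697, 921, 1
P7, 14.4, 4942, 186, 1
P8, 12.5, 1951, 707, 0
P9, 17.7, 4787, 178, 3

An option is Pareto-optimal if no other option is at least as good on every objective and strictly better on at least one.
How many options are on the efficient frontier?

P1: dominated by P6 (duration 2.1≤5.3, miles earned 4697≥4179, price 921≤1294, layovers 1≤2).
P2: dominated by P5 (duration 6.2≤6.7, miles earned 6119≥2998, price 250≤522, layovers 0≤1).
P3: not dominated.
P4: dominated by P2 (duration 6.7≤8.1, miles earned 2998≥2816, price 522≤561, layovers 1≤3).
P5: not dominated (best miles earned).
P6: not dominated (best duration).
P7: not dominated.
P8: dominated by P5 (duration 6.2≤12.5, miles earned 6119≥1951, price 250≤707, layovers 0≤0).
P9: not dominated (best price).
Pareto-optimal: P3, P5, P6, P7, P9 → 5.

5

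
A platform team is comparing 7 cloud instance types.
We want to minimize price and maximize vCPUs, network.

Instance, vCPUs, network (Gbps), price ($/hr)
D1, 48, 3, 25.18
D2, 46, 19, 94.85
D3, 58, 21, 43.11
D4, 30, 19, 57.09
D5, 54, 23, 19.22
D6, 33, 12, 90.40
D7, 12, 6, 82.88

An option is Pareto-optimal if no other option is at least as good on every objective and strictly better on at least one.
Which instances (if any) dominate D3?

none

D1: worse on vCPUs (48 vs 58).
D2: worse on vCPUs (46 vs 58).
D4: worse on vCPUs (30 vs 58).
D5: worse on vCPUs (54 vs 58).
D6: worse on vCPUs (33 vs 58).
D7: worse on vCPUs (12 vs 58).
No option dominates D3.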